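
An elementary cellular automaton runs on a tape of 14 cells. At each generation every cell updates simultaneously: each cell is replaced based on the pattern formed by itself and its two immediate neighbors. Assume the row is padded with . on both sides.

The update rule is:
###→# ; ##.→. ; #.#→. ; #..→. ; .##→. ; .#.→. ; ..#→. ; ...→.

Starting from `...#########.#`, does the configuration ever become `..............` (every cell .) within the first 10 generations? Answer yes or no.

....#######...
.....#####....
......###.....
.......#......
..............
all cells are . at generation 5

yes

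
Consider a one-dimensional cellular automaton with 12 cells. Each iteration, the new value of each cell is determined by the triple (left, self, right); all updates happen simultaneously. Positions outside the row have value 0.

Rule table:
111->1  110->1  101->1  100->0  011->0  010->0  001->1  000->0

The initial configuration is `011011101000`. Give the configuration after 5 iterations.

iteration 1: 101101110000
iteration 2: 010110110000
iteration 3: 101011010000
iteration 4: 010101100000
iteration 5: 101010100000

101010100000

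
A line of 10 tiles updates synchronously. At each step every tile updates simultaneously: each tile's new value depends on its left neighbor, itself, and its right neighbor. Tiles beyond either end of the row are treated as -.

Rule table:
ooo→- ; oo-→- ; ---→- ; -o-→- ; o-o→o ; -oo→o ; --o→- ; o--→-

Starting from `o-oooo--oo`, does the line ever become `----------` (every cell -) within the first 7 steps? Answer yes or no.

-oo-----o-
-o--------
----------
all cells are - at step 3

yes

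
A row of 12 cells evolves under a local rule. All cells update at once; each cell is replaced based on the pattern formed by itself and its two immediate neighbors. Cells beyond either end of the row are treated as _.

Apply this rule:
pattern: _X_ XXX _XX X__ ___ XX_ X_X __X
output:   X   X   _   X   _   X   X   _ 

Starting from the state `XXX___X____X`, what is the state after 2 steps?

_XXX__XX___X
__XXX__XX__X

__XXX__XX__X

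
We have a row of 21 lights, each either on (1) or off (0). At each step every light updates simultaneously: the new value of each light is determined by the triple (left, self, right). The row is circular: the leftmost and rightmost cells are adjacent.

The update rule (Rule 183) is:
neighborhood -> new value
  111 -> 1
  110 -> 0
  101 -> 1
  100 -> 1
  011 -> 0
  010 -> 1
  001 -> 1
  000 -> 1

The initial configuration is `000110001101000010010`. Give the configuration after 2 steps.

110110101101111111111

111001110011111111111
110110101101111111111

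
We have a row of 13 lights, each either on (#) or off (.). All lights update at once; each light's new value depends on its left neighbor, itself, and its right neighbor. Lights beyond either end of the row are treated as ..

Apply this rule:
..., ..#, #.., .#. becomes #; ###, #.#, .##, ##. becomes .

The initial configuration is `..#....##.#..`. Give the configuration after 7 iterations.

#######...###
.......###...
#######...###  (repeats iteration 1; period 2)
iteration 7: #######...###

#######...###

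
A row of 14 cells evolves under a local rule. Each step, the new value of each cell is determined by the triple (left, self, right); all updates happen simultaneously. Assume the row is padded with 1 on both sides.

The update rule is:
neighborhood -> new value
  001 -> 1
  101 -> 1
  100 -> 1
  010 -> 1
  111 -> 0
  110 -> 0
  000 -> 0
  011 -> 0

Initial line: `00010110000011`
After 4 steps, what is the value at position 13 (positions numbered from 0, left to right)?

1

step 1: 10111001000100
step 2: 01000111101111
step 3: 11101000010000
step 4: 00011100111001
position 13 holds 1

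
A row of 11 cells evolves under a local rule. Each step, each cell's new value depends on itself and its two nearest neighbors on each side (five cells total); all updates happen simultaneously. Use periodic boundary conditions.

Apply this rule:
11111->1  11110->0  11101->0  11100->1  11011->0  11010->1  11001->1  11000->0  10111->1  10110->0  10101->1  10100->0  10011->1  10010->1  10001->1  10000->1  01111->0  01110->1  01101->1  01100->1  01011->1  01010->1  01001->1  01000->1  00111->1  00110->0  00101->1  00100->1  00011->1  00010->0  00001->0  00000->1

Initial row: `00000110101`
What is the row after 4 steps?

11101111111

11101011110
11011110000
01010010101
11101111111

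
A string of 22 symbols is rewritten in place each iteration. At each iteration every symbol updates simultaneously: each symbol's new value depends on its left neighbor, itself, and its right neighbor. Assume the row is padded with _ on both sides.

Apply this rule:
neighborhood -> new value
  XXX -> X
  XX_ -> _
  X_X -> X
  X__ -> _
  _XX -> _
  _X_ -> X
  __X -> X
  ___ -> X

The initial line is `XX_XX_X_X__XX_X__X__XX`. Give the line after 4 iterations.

XXX_X__XX_X__X__XX_X__

__X__XXXX_X__XX_XX_X__
XXX_X_XX_XX_X__X__XX_X
_X_XXX__X__XX_XX_X__XX
XXX_X__XX_X__X__XX_X__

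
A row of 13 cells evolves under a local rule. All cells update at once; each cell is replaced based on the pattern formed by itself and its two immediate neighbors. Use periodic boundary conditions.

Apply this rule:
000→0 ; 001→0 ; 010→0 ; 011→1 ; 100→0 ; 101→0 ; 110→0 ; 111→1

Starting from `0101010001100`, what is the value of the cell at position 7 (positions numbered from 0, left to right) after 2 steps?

step 1: 0000000001000
step 2: 0000000000000
position 7 holds 0

0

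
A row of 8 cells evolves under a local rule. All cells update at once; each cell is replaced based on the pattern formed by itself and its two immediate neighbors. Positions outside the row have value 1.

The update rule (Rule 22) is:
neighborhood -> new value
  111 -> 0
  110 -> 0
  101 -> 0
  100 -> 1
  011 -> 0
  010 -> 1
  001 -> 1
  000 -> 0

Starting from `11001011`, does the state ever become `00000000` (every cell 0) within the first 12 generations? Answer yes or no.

yes

00111000
11000101
00101100
11100011
00010100
10110111
00000000
all cells are 0 at generation 7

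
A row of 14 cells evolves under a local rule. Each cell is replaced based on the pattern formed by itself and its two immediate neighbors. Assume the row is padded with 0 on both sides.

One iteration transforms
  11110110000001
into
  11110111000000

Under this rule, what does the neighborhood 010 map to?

0

At position 13 the neighborhood is 010; the next row has 0 there.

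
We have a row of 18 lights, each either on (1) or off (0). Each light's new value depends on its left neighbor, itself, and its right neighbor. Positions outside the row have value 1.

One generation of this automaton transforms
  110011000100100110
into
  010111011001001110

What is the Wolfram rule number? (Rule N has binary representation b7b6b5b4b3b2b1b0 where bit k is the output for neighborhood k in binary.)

75

position 0: 111 → 0  (bit 7 = 0)
position 1: 110 → 1  (bit 6 = 1)
position 17: 101 → 0  (bit 5 = 0)
position 2: 100 → 0  (bit 4 = 0)
position 4: 011 → 1  (bit 3 = 1)
position 9: 010 → 0  (bit 2 = 0)
position 3: 001 → 1  (bit 1 = 1)
position 7: 000 → 1  (bit 0 = 1)
bits b7..b0 = 01001011 = 75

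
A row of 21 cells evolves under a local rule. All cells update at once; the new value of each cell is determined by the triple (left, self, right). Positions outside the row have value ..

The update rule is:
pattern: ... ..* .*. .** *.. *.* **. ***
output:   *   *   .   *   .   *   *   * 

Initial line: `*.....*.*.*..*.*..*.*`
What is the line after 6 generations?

**********..*.*..*..*

generation 1: ..****.*.*..*.*..*.*.
generation 2: *******.*..*.*..*.*..
generation 3: ********..*.*..*.*..*
generation 4: ********.*.*..*.*..*.
generation 5: *********.*..*.*..*..
generation 6: **********..*.*..*..*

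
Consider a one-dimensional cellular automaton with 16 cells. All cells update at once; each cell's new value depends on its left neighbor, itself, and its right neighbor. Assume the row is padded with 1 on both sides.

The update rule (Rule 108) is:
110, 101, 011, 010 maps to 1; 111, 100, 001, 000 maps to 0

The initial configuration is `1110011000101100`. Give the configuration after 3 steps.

0010011000111100
0010011000100100
0010011000100100

0010011000100100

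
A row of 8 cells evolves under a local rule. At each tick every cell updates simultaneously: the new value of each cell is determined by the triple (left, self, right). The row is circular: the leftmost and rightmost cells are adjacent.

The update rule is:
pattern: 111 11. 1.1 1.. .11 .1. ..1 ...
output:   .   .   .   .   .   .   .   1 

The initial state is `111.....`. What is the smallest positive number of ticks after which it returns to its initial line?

....111.
111.....

2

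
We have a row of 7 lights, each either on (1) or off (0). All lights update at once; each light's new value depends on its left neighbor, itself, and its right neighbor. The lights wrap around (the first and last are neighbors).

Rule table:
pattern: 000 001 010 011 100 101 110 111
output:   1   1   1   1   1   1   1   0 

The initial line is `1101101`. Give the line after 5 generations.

generation 1: 0111111
generation 2: 1100001
generation 3: 0111111  (repeats generation 1; period 2)
generation 5: 0111111

0111111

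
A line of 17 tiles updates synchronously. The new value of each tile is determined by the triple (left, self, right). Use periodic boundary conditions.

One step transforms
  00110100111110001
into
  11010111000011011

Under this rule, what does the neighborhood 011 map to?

At position 2 the neighborhood is 011; the next row has 0 there.

0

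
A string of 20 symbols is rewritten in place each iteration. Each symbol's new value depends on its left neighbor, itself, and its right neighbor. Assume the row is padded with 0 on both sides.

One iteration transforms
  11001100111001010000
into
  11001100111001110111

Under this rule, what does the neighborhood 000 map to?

At position 17 the neighborhood is 000; the next row has 1 there.

1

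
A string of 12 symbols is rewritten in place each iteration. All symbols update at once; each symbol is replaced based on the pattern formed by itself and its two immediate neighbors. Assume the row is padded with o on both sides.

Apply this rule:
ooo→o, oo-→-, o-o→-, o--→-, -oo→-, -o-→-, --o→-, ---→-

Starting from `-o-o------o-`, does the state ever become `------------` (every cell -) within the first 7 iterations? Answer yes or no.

yes

------------
all cells are - at iteration 1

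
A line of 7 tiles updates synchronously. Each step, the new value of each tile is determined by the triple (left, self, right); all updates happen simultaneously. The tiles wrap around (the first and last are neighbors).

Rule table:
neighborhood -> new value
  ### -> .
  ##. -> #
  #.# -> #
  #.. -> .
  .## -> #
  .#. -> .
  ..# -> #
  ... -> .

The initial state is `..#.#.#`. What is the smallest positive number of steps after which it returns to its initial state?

.#.#.#.
#.#.#..
.#.#..#
#.#..#.
.#..#.#
#..#.#.
..#.#.#

7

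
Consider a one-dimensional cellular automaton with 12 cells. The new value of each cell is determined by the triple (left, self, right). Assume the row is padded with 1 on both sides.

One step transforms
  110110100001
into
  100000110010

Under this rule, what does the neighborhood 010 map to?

1

At position 6 the neighborhood is 010; the next row has 1 there.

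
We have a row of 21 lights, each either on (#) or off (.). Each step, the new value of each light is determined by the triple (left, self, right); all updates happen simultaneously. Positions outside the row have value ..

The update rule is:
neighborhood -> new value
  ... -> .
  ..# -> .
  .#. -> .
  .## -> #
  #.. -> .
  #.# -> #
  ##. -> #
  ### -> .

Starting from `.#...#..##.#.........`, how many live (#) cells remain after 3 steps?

1

........###..........
........#.#..........
.........#...........
count of #: 1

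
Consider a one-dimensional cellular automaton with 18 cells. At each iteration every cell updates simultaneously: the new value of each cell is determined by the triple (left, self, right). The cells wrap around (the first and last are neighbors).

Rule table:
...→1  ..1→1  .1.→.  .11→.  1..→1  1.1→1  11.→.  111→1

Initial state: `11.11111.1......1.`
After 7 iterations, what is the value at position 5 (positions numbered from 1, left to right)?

..1.111.1.111111.1
11.1.1.1.1.1111.1.
..1.1.1.1.1.11.1.1
11.1.1.1.1.1..1.1.
..1.1.1.1.1.11.1.1  (repeats iteration 3; period 2)
iteration 7: ..1.1.1.1.1.11.1.1
position 5 holds 1

1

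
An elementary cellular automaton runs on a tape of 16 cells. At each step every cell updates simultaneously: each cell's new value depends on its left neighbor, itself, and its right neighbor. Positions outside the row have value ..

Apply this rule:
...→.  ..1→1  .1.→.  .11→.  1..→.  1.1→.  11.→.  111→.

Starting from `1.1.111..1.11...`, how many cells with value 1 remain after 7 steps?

step 1: ........1.......
step 2: .......1........
step 3: ......1.........
step 4: .....1..........
step 5: ....1...........
step 6: ...1............
step 7: ..1.............
count of 1: 1

1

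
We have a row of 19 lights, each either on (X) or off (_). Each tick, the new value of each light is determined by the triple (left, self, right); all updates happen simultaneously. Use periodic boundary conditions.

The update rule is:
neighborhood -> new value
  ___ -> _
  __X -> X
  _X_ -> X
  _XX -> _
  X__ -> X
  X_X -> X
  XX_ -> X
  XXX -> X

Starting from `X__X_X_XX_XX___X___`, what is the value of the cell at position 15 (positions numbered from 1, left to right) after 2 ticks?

_

XXXXXXX_XX_XX_XXX_X
XXXXXXXX_XX_XX_XXX_
position 15 holds _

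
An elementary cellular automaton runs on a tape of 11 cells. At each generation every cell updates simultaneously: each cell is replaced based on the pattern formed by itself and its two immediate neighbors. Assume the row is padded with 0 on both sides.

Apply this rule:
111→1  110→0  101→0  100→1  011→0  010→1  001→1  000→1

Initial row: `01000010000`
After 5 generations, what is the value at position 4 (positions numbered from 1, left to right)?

generation 1: 11111111111
generation 2: 01111111110
generation 3: 10111111101
generation 4: 10011111001
generation 5: 11101110111
position 4 holds 0

0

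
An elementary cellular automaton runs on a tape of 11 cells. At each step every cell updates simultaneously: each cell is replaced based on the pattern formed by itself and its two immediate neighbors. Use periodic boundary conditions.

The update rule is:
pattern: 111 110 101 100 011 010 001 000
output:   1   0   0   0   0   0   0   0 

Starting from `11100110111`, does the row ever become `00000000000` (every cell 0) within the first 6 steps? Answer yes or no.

yes

11000000011
10000000001
00000000000
all cells are 0 at step 3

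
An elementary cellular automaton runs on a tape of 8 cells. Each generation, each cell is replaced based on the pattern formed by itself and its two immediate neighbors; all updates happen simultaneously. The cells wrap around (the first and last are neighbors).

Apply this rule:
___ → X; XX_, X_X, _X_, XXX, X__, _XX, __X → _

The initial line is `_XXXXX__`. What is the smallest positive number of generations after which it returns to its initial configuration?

_______X
_XXXXX__

2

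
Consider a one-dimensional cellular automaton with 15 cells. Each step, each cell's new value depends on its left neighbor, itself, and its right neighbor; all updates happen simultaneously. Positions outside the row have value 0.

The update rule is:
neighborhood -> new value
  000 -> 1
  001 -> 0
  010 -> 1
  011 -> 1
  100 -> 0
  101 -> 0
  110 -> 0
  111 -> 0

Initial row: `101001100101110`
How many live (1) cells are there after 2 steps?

8

101001000101000
101001010101011
count of 1: 8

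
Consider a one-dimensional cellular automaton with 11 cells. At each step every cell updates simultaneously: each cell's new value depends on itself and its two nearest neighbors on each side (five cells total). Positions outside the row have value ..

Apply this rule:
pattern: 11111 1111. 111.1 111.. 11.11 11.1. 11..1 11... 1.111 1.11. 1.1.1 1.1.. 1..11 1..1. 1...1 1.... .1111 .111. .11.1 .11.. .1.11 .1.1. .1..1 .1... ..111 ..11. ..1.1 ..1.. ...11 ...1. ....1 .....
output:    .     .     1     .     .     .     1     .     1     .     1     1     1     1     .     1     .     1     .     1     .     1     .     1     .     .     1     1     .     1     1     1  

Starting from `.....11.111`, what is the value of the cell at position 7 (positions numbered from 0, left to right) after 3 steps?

step 1: 1111....11.
step 2: .....11..1.
step 3: 1111..11111
position 7 holds 1

1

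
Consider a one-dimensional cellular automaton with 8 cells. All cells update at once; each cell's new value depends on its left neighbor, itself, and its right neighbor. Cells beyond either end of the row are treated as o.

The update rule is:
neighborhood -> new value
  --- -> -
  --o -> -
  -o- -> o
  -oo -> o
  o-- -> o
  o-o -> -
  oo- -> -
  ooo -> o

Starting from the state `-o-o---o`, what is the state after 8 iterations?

iteration 1: -o-oo--o
iteration 2: -o-o-o-o
iteration 3: -o-o-o-o  (fixed point — unchanged through iteration 8)

-o-o-o-o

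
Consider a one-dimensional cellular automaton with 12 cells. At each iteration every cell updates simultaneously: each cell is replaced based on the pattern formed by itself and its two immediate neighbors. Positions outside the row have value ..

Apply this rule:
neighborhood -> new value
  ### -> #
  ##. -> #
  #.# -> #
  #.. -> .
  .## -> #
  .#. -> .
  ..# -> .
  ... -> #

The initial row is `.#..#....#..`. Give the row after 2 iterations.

......##...#
#####.##.#..

#####.##.#..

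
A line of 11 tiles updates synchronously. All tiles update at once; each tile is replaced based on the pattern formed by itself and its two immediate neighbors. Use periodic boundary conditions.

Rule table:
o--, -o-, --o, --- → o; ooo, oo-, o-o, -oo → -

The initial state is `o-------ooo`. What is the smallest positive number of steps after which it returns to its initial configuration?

2

-ooooooo---
o-------ooo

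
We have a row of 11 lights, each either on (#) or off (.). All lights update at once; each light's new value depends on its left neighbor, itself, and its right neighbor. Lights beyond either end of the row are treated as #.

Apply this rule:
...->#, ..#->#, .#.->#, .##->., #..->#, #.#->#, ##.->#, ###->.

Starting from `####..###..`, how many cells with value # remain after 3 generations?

generation 1: ...###..###
generation 2: ###..###...
generation 3: ..###..####
count of #: 7

7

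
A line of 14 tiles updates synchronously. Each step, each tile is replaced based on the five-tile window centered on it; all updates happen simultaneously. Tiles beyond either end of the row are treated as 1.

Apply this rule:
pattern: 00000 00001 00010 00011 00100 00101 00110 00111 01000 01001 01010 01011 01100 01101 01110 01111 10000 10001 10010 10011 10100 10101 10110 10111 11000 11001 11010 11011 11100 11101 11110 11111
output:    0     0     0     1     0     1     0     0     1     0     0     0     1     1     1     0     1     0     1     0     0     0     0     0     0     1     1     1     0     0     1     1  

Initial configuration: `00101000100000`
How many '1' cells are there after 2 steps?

8

11100100011001
11011010101100
count of 1: 8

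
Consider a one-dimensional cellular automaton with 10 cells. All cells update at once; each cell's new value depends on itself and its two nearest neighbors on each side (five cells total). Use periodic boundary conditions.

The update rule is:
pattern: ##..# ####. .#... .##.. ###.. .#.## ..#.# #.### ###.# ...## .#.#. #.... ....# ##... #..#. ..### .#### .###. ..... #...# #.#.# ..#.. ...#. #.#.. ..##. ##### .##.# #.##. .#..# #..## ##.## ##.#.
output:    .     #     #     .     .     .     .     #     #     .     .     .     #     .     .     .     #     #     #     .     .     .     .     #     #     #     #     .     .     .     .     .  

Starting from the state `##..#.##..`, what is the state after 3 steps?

...#####..

step 1: #.........
step 2: .#.######.
step 3: ...#####..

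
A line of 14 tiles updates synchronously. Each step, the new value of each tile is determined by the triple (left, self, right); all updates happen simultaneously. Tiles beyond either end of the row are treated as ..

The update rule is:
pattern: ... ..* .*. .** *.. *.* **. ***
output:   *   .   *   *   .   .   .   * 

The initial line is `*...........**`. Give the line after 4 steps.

*.*********.*.
*.********..*.
*.*******...*.
*.******..*.*.

*.******..*.*.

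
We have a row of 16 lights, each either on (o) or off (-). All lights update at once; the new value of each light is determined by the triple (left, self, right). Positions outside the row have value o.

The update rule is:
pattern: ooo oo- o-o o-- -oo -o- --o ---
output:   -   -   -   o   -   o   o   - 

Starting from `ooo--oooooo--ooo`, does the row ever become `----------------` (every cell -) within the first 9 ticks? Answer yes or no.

yes

---oo------oo---
o-o--o----o--o-o
--ooooo--ooooo--
oo-----oo-----oo
--o---o--o---o--
oooo-oooooo-oooo
----------------
all cells are - at tick 7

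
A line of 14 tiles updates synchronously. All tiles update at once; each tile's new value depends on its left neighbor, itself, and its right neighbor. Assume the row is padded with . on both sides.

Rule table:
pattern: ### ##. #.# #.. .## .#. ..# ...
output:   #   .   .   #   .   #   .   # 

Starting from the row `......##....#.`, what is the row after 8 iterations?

#.....#..#.#.#

iteration 1: #####...###.##
iteration 2: .###.##..#....
iteration 3: ..#....#.#####
iteration 4: #.####.#..###.
iteration 5: #..##..##..#.#
iteration 6: ##...#...#.#.#
iteration 7: ..##.###.#.#.#
iteration 8: #.....#..#.#.#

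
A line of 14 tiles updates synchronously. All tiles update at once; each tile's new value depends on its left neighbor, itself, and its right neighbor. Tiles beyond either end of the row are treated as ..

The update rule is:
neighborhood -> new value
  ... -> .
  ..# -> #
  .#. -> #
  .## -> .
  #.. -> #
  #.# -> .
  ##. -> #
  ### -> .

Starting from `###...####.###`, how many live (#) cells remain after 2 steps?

..##.#...#...#
.#.#.##.###.##
count of #: 9

9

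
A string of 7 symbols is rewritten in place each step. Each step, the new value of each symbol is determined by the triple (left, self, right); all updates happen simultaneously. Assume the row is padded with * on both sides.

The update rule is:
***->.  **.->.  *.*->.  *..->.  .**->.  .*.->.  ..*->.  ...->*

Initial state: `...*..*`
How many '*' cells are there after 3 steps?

.*.....
...***.
.*.....
count of *: 1

1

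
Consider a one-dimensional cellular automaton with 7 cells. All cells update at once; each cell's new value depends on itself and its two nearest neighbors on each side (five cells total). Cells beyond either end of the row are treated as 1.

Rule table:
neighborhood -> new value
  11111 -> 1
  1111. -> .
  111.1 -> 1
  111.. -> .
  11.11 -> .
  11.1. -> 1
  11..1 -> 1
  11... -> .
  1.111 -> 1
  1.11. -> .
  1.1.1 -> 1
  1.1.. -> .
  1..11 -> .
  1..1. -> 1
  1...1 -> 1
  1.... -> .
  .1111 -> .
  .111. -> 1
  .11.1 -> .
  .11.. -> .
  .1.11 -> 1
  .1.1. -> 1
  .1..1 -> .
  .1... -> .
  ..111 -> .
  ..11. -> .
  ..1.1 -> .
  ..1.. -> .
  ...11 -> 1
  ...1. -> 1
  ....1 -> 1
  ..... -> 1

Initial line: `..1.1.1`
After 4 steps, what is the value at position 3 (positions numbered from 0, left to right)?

11.1111
.1.1.11
111111.
1111.1.
position 3 holds 1

1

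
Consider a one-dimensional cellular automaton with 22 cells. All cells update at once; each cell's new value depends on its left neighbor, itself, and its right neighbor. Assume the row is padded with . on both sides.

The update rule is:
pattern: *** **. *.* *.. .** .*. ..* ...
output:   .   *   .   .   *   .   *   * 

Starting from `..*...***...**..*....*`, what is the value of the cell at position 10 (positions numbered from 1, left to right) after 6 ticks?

**..***.*.****.*..***.
**.**.*...*..*...**.*.
**.**...**..*..****...
**.**.****.*..**..*.**
**.**.*..*...***.*..**
**.**...*..***.*...***
position 10 holds .

.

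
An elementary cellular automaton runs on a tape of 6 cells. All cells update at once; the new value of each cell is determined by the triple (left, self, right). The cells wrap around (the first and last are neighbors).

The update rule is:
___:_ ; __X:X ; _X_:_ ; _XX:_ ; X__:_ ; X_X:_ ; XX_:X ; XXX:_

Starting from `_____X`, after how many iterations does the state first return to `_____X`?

6

____X_
___X__
__X___
_X____
X_____
_____X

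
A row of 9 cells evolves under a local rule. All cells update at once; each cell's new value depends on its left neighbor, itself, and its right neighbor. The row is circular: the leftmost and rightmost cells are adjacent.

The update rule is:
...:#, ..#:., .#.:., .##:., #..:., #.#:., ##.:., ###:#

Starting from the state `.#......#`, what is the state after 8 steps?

...####..
##..##..#
#........
..######.
#..####..
....##...
###....##
##..##..#

##..##..#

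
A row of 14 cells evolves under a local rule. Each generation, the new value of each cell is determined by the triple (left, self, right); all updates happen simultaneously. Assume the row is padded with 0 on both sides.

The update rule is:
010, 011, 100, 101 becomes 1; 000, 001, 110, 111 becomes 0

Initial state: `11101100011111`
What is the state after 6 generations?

10011010010000
11010111011000
10111100110100
11100010101110
10010011111001
11011010000101

11011010000101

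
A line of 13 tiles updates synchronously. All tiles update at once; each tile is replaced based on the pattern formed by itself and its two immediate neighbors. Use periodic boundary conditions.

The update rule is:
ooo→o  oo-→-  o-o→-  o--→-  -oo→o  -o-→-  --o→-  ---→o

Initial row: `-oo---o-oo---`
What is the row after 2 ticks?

------o----o-

-o--o---o--oo
------o----o-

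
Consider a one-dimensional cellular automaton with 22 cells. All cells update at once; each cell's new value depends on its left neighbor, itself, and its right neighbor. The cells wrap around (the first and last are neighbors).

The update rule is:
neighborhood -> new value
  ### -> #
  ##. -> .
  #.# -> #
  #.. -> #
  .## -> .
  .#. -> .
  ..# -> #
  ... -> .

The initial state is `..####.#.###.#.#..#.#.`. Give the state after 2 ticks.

#.#..#.#.#.#.#.#..#.#.

.#.##.#.#.#.#.#.##.#.#
#.#..#.#.#.#.#.#..#.#.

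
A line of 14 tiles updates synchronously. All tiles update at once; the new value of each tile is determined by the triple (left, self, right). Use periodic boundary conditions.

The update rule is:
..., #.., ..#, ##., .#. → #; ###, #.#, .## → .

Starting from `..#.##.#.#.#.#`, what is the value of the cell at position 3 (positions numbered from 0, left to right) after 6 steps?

#

step 1: ###..#.#.#.#.#
step 2: ..####.#.#.#..
step 3: ##...#.#.#.###
step 4: .#####.#.#....
step 5: #....#.#.#####
step 6: ######.#......
position 3 holds #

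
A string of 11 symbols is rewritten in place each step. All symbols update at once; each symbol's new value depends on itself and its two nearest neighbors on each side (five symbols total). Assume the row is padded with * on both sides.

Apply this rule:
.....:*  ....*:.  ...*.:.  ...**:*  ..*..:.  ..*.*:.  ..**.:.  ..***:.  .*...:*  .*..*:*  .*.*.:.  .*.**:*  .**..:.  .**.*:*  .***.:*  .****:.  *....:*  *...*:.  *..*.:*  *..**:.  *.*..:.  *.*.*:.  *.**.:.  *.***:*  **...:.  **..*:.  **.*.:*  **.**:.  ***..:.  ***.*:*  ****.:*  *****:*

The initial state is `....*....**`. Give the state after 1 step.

.*...**.*..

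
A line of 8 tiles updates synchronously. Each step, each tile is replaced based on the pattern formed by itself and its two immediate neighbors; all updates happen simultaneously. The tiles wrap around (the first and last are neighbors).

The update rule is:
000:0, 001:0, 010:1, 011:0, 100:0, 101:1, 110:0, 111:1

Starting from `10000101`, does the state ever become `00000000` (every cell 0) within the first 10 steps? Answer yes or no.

00000110
00000000
all cells are 0 at step 2

yes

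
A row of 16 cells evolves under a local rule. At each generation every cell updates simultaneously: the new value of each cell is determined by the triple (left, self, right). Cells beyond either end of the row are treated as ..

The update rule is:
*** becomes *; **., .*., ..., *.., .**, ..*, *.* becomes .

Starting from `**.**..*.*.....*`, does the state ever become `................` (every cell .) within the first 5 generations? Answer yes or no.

................
all cells are . at generation 1

yes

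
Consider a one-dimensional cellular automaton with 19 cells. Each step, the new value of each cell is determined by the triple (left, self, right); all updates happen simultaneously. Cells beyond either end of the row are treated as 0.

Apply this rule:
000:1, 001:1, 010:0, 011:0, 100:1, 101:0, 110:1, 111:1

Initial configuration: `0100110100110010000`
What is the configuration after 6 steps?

step 1: 1011010011011101111
step 2: 0001001101001100111
step 3: 1110110100110111011
step 4: 0110010011010011001
step 5: 1011101101001101110
step 6: 0001100100110100111

0001100100110100111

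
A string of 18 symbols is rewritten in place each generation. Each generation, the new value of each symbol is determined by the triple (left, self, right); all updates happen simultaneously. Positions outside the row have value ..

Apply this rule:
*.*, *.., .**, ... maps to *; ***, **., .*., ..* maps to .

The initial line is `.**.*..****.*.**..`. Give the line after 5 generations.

..*..**.*.*.**.*.*

generation 1: .*.*.*.*...*.**.**
generation 2: ..*.*.*.**..**.**.
generation 3: *..*.*.**.*.*.**.*
generation 4: .*..*.**.*.*.**.*.
generation 5: ..*..**.*.*.**.*.*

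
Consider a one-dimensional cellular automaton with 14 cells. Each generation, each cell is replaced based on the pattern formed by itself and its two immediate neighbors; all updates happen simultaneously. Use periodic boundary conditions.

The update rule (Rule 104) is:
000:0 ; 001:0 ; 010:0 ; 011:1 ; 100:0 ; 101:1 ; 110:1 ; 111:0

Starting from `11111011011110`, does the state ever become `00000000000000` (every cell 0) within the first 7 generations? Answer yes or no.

10001111110011
10001000010010
00000000000001
00000000000000
all cells are 0 at generation 4

yes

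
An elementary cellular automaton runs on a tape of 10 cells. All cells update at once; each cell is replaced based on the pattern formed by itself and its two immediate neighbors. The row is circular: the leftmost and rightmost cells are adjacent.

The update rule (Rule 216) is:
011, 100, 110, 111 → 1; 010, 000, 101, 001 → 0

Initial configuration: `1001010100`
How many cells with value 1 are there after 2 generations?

generation 1: 0100000010
generation 2: 0010000001
count of 1: 2

2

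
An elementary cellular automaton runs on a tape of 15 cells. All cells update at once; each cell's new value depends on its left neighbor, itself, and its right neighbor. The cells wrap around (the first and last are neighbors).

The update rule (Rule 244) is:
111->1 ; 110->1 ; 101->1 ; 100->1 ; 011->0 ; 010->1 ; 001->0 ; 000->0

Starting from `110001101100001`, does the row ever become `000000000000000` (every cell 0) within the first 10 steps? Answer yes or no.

no

step 1: 111000110110000
step 2: 011100011011000
step 3: 001110001101100
step 4: 000111000110110
step 5: 000011100011011
step 6: 100001110001101
step 7: 110000111000110
step 8: 011000011100011
step 9: 101100001110001
step 10: 110110000111000
step 10 is 110110000111000, still not uniform 0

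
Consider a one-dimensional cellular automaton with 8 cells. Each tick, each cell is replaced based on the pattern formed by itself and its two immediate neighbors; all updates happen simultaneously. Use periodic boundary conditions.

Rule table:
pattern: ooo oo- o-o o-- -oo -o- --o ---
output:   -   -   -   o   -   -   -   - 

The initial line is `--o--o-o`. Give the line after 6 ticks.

o----o--

o--o----
-o--o---
--o--o--
---o--o-
----o--o
o----o--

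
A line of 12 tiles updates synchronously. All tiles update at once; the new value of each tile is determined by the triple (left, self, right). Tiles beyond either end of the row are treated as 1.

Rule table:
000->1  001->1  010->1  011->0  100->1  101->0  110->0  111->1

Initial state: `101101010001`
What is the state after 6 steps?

110001101111

000001011110
111111001100
111110110011
111100001101
111011110000
110001101111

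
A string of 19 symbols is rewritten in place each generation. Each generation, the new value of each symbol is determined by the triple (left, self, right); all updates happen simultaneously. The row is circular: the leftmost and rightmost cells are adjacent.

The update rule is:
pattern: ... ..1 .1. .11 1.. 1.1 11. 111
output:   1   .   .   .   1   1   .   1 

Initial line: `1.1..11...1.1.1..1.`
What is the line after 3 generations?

.1.1..11..1..1.1.1.

.1.1...11..1.1.1..1
1.1.11...1..1.1.1..
.1.1..11..1..1.1.1.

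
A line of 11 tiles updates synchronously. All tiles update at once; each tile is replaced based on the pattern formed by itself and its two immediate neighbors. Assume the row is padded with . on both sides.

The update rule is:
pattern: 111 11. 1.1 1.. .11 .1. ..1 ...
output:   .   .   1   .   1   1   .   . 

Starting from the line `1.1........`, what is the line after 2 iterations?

1..........

111........
1..........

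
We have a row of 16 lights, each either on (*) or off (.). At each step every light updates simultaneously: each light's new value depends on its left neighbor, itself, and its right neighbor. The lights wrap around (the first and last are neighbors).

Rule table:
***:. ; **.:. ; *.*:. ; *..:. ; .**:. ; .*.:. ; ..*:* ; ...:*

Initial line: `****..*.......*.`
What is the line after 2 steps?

*****..*.......*

step 1: .....*..******..
step 2: *****..*.......*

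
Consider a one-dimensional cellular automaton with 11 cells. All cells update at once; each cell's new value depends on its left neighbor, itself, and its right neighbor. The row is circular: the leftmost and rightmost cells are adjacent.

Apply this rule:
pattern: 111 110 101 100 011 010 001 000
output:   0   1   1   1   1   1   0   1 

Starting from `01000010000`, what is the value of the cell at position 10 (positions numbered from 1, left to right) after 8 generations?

1

01111011111
11001110001
01101011101
11111110111
00000011100
11111010111
00001111100
11101000111
position 10 holds 1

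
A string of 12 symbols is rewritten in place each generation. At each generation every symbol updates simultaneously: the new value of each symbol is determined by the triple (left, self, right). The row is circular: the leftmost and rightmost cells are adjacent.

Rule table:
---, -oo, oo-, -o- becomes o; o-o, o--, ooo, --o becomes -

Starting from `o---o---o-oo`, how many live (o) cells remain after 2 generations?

o-o-o-o-o-o-
o-o-o-o-o-o-
count of o: 6

6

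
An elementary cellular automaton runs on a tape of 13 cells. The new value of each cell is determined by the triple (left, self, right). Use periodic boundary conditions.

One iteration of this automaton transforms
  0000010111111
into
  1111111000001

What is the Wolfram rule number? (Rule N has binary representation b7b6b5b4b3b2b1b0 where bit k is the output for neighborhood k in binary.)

position 8: 111 → 0  (bit 7 = 0)
position 12: 110 → 1  (bit 6 = 1)
position 6: 101 → 1  (bit 5 = 1)
position 0: 100 → 1  (bit 4 = 1)
position 7: 011 → 0  (bit 3 = 0)
position 5: 010 → 1  (bit 2 = 1)
position 4: 001 → 1  (bit 1 = 1)
position 1: 000 → 1  (bit 0 = 1)
bits b7..b0 = 01110111 = 119

119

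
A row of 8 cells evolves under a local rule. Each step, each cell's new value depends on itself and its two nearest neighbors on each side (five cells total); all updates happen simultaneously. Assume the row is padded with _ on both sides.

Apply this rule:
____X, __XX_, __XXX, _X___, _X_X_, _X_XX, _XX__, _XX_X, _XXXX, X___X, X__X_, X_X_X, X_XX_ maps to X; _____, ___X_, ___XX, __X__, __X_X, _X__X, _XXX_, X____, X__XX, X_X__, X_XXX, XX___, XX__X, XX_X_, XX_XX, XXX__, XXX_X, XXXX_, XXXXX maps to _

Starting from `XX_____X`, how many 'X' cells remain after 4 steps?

4

step 1: XX___X__
step 2: XX_X__X_
step 3: XX___X_X
step 4: XX_X__X_
count of X: 4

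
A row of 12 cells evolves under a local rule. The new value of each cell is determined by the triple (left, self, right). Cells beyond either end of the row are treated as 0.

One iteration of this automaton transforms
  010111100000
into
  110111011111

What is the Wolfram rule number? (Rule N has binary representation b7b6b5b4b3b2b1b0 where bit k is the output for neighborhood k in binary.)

position 4: 111 → 1  (bit 7 = 1)
position 6: 110 → 0  (bit 6 = 0)
position 2: 101 → 0  (bit 5 = 0)
position 7: 100 → 1  (bit 4 = 1)
position 3: 011 → 1  (bit 3 = 1)
position 1: 010 → 1  (bit 2 = 1)
position 0: 001 → 1  (bit 1 = 1)
position 8: 000 → 1  (bit 0 = 1)
bits b7..b0 = 10011111 = 159

159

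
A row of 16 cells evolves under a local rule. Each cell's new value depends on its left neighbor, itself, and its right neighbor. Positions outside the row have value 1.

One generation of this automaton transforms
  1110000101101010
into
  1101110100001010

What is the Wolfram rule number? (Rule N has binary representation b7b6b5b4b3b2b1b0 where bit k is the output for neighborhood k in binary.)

149

position 0: 111 → 1  (bit 7 = 1)
position 2: 110 → 0  (bit 6 = 0)
position 8: 101 → 0  (bit 5 = 0)
position 3: 100 → 1  (bit 4 = 1)
position 9: 011 → 0  (bit 3 = 0)
position 7: 010 → 1  (bit 2 = 1)
position 6: 001 → 0  (bit 1 = 0)
position 4: 000 → 1  (bit 0 = 1)
bits b7..b0 = 10010101 = 149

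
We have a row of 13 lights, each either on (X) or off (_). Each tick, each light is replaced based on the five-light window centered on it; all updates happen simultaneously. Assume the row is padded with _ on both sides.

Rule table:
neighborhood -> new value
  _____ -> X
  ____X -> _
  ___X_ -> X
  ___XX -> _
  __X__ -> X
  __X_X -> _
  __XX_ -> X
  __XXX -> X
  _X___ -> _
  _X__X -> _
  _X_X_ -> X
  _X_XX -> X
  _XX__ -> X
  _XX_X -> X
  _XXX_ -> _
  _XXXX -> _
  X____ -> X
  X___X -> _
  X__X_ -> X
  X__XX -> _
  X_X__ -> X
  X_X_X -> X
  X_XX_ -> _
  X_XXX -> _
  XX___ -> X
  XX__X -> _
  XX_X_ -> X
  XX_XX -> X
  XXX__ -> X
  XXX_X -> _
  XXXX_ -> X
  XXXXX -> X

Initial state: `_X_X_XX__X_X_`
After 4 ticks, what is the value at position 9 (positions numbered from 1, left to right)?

X

X_XXX_X_X_XX_
_X___XXXXX_XX
XX___X_XX_X_X
XXX_X_X_XXXXX
position 9 holds X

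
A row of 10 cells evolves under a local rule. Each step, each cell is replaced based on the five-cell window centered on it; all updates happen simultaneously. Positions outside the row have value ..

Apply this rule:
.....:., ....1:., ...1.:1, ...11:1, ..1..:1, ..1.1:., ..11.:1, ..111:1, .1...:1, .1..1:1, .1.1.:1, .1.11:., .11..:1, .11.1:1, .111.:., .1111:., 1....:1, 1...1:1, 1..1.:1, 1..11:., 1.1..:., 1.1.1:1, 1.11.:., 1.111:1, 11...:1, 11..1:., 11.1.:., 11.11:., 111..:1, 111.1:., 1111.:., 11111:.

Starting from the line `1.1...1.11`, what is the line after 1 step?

.1.111...1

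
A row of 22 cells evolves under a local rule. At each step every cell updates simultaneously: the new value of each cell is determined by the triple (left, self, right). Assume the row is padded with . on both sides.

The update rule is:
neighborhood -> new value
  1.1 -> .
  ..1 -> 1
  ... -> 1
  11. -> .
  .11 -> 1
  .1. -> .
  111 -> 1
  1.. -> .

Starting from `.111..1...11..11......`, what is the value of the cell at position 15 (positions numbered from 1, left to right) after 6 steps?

111..1..111..11..11111
11..1..111..11..11111.
1..1..111..11..11111..
..1..111..11..11111..1
11..111..11..11111..1.
1..111..11..11111..1..
position 15 holds 1

1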